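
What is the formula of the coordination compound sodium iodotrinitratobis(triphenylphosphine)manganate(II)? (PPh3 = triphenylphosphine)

Na2[MnI(NO3)3(PPh3)2]

Ligands: 3 nitrato (NO3, -1), 1 iodo (I, -1), 2 triphenylphosphine (PPh3, neutral). Ligand charge sum = -4.
With Mn in oxidation state +2, the complex ion is [Mn...]^2−.
Charge balance with sodium (+1) requires 1 complex ion per 2 sodium.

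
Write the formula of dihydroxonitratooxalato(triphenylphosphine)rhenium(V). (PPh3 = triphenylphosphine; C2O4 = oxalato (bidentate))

[Re(C2O4)(NO3)(OH)2(PPh3)]

Ligands: 1 triphenylphosphine (PPh3, neutral), 1 oxalato (C2O4, -2), 2 hydroxo (OH, -1), 1 nitrato (NO3, -1). Ligand charge sum = -5.
With Re in oxidation state +5, the complex ion is [Re...].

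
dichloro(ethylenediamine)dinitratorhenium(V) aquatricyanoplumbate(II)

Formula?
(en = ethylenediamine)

Cation [Re…]: ligand charges -4, Re(V) ⇒ ion charge 1+.
Anion [Pb…]: ligand charges -3, Pb(II) ⇒ ion charge 1−.
One 1+ cation balances one 1− anion.

[ReCl2(en)(NO3)2][Pb(CN)3(H2O)]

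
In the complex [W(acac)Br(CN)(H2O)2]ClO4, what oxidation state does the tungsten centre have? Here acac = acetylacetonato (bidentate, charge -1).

1 perchlorate outside the brackets (-1 each) → the complex ion is 1+.
Ligand charges: 1×Br = -1; 1×CN = -1; 2×H2O neutral; 1×acac = -1; sum -3.
W + (-3) = 1+ ⇒ W is +4.

+4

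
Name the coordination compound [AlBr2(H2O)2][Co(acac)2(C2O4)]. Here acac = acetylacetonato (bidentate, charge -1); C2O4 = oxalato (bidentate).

diaquadibromoaluminium(III) bis(acetylacetonato)oxalatocobaltate(III)

Both ions are complex: the cation is named first with the plain metal name, the anion second with the -ate form; each ion's ligands are alphabetised independently.
Aluminium is always +3 in its complexes; the cation's ligand charges sum to -2, so the complex cation is 1+.
A 1:1 salt means the anion carries the equal and opposite charge, 1−.
Anion: ligand charges sum to -4; for the ion to be 1−, Co = +3.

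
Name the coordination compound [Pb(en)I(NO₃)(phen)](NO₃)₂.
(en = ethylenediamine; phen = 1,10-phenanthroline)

The 2 nitrate counter-ions carry a total charge of -2, so each complex ion is 2+.
Ligand charges: 1×ethylenediamine (neutral), 1×nitrato (-1 each), 1×1,10-phenanthroline (neutral), 1×iodo (-1 each); total -2. So Pb + (-2) = 2+, giving Pb = +4.
Ligands are named alphabetically: ethylenediamine before iodo before nitrato before phenanthroline.

(ethylenediamine)iodonitrato(1,10-phenanthroline)lead(IV) nitrate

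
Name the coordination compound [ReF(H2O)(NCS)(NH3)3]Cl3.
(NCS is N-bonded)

The 3 chloride counter-ions carry a total charge of -3, so each complex ion is 3+.
Ligand charges: 1×isothiocyanato (-1 each), 3×ammine (neutral), 1×fluoro (-1 each), 1×aqua (neutral); total -2. So Re + (-2) = 3+, giving Re = +5.
Ligands are named alphabetically: ammine before aqua before fluoro before isothiocyanato.

triammineaquafluoroisothiocyanatorhenium(V) chloride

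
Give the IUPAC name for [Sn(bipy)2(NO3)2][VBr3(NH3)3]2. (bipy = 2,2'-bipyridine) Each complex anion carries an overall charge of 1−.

bis(2,2'-bipyridine)dinitratotin(IV) triamminetribromovanadate(II)

The complex anion is given as 1−; its ligand charges sum to -3, so V = +2.
With 2 anions per cation, the cation must be 2×1 = 2+.
Cation: ligand charges sum to -2; for the ion to be 2+, Sn = +4.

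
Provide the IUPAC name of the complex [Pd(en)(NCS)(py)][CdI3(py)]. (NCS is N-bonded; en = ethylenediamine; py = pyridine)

(ethylenediamine)isothiocyanato(pyridine)palladium(II) triiodo(pyridine)cadmate(II)

Cadmium is always +2 in its complexes; the anion's ligand charges sum to -3, so the complex anion is 1−.
A 1:1 salt means the cation carries the equal and opposite charge, 1+.
Cation: ligand charges sum to -1; for the ion to be 1+, Pd = +2.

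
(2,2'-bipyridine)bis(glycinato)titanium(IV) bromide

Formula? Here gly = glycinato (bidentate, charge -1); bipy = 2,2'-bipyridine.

[Ti(bipy)(gly)2]Br2

Ligands: 2 glycinato (gly, -1), 1 2,2'-bipyridine (bipy, neutral). Ligand charge sum = -2.
With Ti in oxidation state +4, the complex ion is [Ti...]^2+.
Charge balance with bromide (-1) requires 1 complex ion per 2 bromide.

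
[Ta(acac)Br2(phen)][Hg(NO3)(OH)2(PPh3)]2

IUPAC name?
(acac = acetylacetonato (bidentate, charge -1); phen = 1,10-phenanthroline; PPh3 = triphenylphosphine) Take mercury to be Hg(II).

Hg is given as +2; the anion's ligand charges sum to -3, so the complex anion is 1−.
With 2 anions per cation, the cation must be 2×1 = 2+.
Cation: ligand charges sum to -3; for the ion to be 2+, Ta = +5.

(acetylacetonato)dibromo(1,10-phenanthroline)tantalum(V) dihydroxonitrato(triphenylphosphine)mercurate(II)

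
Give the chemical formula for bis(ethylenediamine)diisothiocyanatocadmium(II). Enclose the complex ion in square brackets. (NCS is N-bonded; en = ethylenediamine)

Ligands: 2 isothiocyanato (NCS, -1), 2 ethylenediamine (en, neutral). Ligand charge sum = -2.
With Cd in oxidation state +2, the complex ion is [Cd...].

[Cd(en)2(NCS)2]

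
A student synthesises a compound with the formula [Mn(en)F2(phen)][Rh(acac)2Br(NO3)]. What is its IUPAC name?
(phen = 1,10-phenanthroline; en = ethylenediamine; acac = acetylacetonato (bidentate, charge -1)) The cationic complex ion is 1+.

The complex cation is given as 1+; its ligand charges sum to -2, so Mn = +3.
A 1:1 salt means the anion carries the equal and opposite charge, 1−.
Anion: ligand charges sum to -4; for the ion to be 1−, Rh = +3.

(ethylenediamine)difluoro(1,10-phenanthroline)manganese(III) bis(acetylacetonato)bromonitratorhodate(III)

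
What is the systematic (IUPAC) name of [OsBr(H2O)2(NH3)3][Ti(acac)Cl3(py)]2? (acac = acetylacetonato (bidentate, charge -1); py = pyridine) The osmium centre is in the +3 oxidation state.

Os is given as +3; the cation's ligand charges sum to -1, so the complex cation is 2+.
With 2 anions per cation, each anion must be 2/2 = 1−.
Anion: ligand charges sum to -4; for the ion to be 1−, Ti = +3.

triamminediaquabromoosmium(III) (acetylacetonato)trichloro(pyridine)titanate(III)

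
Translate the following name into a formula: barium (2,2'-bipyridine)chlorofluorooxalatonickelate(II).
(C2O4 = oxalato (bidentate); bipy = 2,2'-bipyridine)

Ba[Ni(bipy)(C2O4)ClF]

Ligands: 1 fluoro (F, -1), 1 oxalato (C2O4, -2), 1 2,2'-bipyridine (bipy, neutral), 1 chloro (Cl, -1). Ligand charge sum = -4.
With Ni in oxidation state +2, the complex ion is [Ni...]^2−.
Charge balance with barium (+2) requires 1 complex ion per 1 barium.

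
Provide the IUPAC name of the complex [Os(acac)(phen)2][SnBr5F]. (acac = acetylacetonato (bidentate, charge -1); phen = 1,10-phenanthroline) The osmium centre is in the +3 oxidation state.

Both ions are complex: the cation is named first with the plain metal name, the anion second with the -ate form; each ion's ligands are alphabetised independently.
Os is given as +3; the cation's ligand charges sum to -1, so the complex cation is 2+.
A 1:1 salt means the anion carries the equal and opposite charge, 2−.
Anion: ligand charges sum to -6; for the ion to be 2−, Sn = +4.

(acetylacetonato)bis(1,10-phenanthroline)osmium(III) pentabromofluorostannate(IV)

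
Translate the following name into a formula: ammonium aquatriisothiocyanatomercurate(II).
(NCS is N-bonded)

Ligands: 1 aqua (H2O, neutral), 3 isothiocyanato (NCS, -1). Ligand charge sum = -3.
Charge balance with ammonium (+1) requires 1 complex ion per 1 ammonium.

NH4[Hg(H2O)(NCS)3]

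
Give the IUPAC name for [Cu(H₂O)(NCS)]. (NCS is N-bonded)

aquaisothiocyanatocopper(I)

There is no counter-ion, so the complex is neutral overall.
Ligand charges: 1×aqua (neutral), 1×isothiocyanato (-1 each); total -1. So Cu + (-1) = 0, giving Cu = +1.
Ligands are named alphabetically: aqua before isothiocyanato.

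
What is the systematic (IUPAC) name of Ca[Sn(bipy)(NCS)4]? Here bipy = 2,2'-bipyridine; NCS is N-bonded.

The 1 calcium counter-ion carries a total charge of +2, so each complex ion is 2−.
Ligand charges: 1×2,2'-bipyridine (neutral), 4×isothiocyanato (-1 each); total -4. So Sn + (-4) = 2−, giving Sn = +2.
Ligands are named alphabetically: bipyridine before isothiocyanato.
The complex ion is anionic, so tin takes the -ate form stannate(II).

calcium (2,2'-bipyridine)tetraisothiocyanatostannate(II)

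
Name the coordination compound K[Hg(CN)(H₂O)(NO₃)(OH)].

The 1 potassium counter-ion carries a total charge of +1, so each complex ion is 1−.
Ligand charges: 1×cyano (-1 each), 1×aqua (neutral), 1×nitrato (-1 each), 1×hydroxo (-1 each); total -3. So Hg + (-3) = 1−, giving Hg = +2.
Ligands are named alphabetically: aqua before cyano before hydroxo before nitrato.
The complex ion is anionic, so mercury takes the -ate form mercurate(II).

potassium aquacyanohydroxonitratomercurate(II)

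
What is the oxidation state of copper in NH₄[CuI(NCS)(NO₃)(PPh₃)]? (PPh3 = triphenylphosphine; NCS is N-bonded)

1 ammonium outside the brackets (+1 each) → the complex ion is 1−.
Ligand charges: 1×I = -1; 1×PPh3 neutral; 1×NO3 = -1; 1×NCS = -1; sum -3.
Cu + (-3) = 1− ⇒ Cu is +2.

+2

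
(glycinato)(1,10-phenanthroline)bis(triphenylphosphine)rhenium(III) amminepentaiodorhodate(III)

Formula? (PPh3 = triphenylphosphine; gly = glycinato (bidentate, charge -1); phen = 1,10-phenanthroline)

[Re(gly)(phen)(PPh3)2][RhI5(NH3)]

Cation [Re…]: ligand charges -1, Re(III) ⇒ ion charge 2+.
Anion [Rh…]: ligand charges -5, Rh(III) ⇒ ion charge 2−.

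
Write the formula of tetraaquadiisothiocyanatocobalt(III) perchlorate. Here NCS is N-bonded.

[Co(H2O)4(NCS)2]ClO4

Ligands: 4 aqua (H2O, neutral), 2 isothiocyanato (NCS, -1). Ligand charge sum = -2.
With Co in oxidation state +3, the complex ion is [Co...]^1+.
Charge balance with perchlorate (-1) requires 1 complex ion per 1 perchlorate.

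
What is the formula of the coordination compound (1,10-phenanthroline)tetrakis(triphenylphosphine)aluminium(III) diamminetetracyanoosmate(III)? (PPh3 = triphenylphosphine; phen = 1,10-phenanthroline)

[Al(phen)(PPh3)4][Os(CN)4(NH3)2]3

Cation [Al…]: ligand charges 0, Al(III) ⇒ ion charge 3+.
Anion [Os…]: ligand charges -4, Os(III) ⇒ ion charge 1−.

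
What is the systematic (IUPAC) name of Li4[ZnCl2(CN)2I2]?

lithium dichlorodicyanodiiodozincate(II)

The 4 lithium counter-ions carry a total charge of +4, so each complex ion is 4−.
Ligand charges: 2×chloro (-1 each), 2×cyano (-1 each), 2×iodo (-1 each); total -6. So Zn + (-6) = 4−, giving Zn = +2.
Ligands are named alphabetically: chloro before cyano before iodo.
The complex ion is anionic, so zinc takes the -ate form zincate(II).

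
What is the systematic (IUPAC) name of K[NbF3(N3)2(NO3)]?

potassium diazidotrifluoronitratoniobate(V)

The 1 potassium counter-ion carries a total charge of +1, so each complex ion is 1−.
Ligand charges: 1×nitrato (-1 each), 3×fluoro (-1 each), 2×azido (-1 each); total -6. So Nb + (-6) = 1−, giving Nb = +5.
Ligands are named alphabetically: azido before fluoro before nitrato.
The complex ion is anionic, so niobium takes the -ate form niobate(V).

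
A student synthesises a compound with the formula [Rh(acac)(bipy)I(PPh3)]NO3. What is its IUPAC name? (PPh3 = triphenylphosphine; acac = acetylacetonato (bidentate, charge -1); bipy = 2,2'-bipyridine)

The 1 nitrate counter-ion carries a total charge of -1, so each complex ion is 1+.
Ligand charges: 1×iodo (-1 each), 1×triphenylphosphine (neutral), 1×acetylacetonato (-1 each), 1×2,2'-bipyridine (neutral); total -2. So Rh + (-2) = 1+, giving Rh = +3.
Ligands are named alphabetically: acetylacetonato before bipyridine before iodo before triphenylphosphine.

(acetylacetonato)(2,2'-bipyridine)iodo(triphenylphosphine)rhodium(III) nitrate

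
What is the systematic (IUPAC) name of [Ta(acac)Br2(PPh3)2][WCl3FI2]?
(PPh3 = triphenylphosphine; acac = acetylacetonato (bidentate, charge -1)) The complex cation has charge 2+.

(acetylacetonato)dibromobis(triphenylphosphine)tantalum(V) trichlorofluorodiiodotungstate(IV)

Both ions are complex: the cation is named first with the plain metal name, the anion second with the -ate form; each ion's ligands are alphabetised independently.
The complex cation is given as 2+; its ligand charges sum to -3, so Ta = +5.
A 1:1 salt means the anion carries the equal and opposite charge, 2−.
Anion: ligand charges sum to -6; for the ion to be 2−, W = +4.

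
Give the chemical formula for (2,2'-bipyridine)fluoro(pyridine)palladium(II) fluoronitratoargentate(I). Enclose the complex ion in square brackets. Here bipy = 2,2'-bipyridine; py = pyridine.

Cation [Pd…]: ligand charges -1, Pd(II) ⇒ ion charge 1+.
Anion [Ag…]: ligand charges -2, Ag(I) ⇒ ion charge 1−.
One 1+ cation balances one 1− anion.

[Pd(bipy)F(py)][AgF(NO3)]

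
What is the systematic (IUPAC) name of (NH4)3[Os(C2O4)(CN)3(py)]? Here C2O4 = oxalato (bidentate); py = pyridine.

The 3 ammonium counter-ions carry a total charge of +3, so each complex ion is 3−.
Ligand charges: 3×cyano (-1 each), 1×oxalato (-2 each), 1×pyridine (neutral); total -5. So Os + (-5) = 3−, giving Os = +2.
Ligands are named alphabetically: cyano before oxalato before pyridine.
The complex ion is anionic, so osmium takes the -ate form osmate(II).

ammonium tricyanooxalato(pyridine)osmate(II)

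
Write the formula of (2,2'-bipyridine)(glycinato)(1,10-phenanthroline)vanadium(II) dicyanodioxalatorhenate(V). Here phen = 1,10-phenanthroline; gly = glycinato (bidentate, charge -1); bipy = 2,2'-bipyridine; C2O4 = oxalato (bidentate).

Cation [V…]: ligand charges -1, V(II) ⇒ ion charge 1+.
Anion [Re…]: ligand charges -6, Re(V) ⇒ ion charge 1−.
One 1+ cation balances one 1− anion.

[V(bipy)(gly)(phen)][Re(C2O4)2(CN)2]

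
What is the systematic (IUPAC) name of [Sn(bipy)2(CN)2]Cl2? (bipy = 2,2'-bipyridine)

bis(2,2'-bipyridine)dicyanotin(IV) chloride

The 2 chloride counter-ions carry a total charge of -2, so each complex ion is 2+.
Ligand charges: 2×2,2'-bipyridine (neutral), 2×cyano (-1 each); total -2. So Sn + (-2) = 2+, giving Sn = +4.
Ligands are named alphabetically: bipyridine before cyano.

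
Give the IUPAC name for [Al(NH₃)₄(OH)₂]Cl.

The 1 chloride counter-ion carries a total charge of -1, so each complex ion is 1+.
Ligand charges: 2×hydroxo (-1 each), 4×ammine (neutral); total -2. So Al + (-2) = 1+, giving Al = +3.
Ligands are named alphabetically: ammine before hydroxo.

tetraamminedihydroxoaluminium(III) chloride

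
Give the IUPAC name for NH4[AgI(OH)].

ammonium hydroxoiodoargentate(I)

The 1 ammonium counter-ion carries a total charge of +1, so each complex ion is 1−.
Ligand charges: 1×hydroxo (-1 each), 1×iodo (-1 each); total -2. So Ag + (-2) = 1−, giving Ag = +1.
Ligands are named alphabetically: hydroxo before iodo.
The complex ion is anionic, so silver takes the -ate form argentate(I).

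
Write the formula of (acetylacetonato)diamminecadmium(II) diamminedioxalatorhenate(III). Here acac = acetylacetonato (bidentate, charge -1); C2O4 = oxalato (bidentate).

[Cd(acac)(NH3)2][Re(C2O4)2(NH3)2]

Cation [Cd…]: ligand charges -1, Cd(II) ⇒ ion charge 1+.
Anion [Re…]: ligand charges -4, Re(III) ⇒ ion charge 1−.
One 1+ cation balances one 1− anion.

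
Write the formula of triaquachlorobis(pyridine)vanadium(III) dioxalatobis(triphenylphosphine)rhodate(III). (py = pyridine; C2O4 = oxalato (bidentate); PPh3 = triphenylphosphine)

[VCl(H2O)3(py)2][Rh(C2O4)2(PPh3)2]2

Cation [V…]: ligand charges -1, V(III) ⇒ ion charge 2+.
Anion [Rh…]: ligand charges -4, Rh(III) ⇒ ion charge 1−.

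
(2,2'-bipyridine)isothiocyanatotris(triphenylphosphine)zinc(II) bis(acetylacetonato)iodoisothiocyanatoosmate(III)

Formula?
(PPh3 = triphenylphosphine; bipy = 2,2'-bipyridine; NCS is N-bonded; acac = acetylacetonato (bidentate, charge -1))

[Zn(bipy)(NCS)(PPh3)3][Os(acac)2I(NCS)]

Cation [Zn…]: ligand charges -1, Zn(II) ⇒ ion charge 1+.
Anion [Os…]: ligand charges -4, Os(III) ⇒ ion charge 1−.
One 1+ cation balances one 1− anion.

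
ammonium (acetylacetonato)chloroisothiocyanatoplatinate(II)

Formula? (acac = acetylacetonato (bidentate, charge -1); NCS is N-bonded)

NH4[Pt(acac)Cl(NCS)]

Ligands: 1 acetylacetonato (acac, -1), 1 chloro (Cl, -1), 1 isothiocyanato (NCS, -1). Ligand charge sum = -3.
Charge balance with ammonium (+1) requires 1 complex ion per 1 ammonium.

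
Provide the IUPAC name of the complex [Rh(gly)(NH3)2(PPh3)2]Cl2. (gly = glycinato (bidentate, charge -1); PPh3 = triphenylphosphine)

diammine(glycinato)bis(triphenylphosphine)rhodium(III) chloride

The 2 chloride counter-ions carry a total charge of -2, so each complex ion is 2+.
Ligand charges: 1×glycinato (-1 each), 2×triphenylphosphine (neutral), 2×ammine (neutral); total -1. So Rh + (-1) = 2+, giving Rh = +3.
Ligands are named alphabetically: ammine before glycinato before triphenylphosphine.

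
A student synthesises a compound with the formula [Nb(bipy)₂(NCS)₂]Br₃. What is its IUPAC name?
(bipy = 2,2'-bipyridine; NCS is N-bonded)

bis(2,2'-bipyridine)diisothiocyanatoniobium(V) bromide

The 3 bromide counter-ions carry a total charge of -3, so each complex ion is 3+.
Ligand charges: 2×2,2'-bipyridine (neutral), 2×isothiocyanato (-1 each); total -2. So Nb + (-2) = 3+, giving Nb = +5.
Ligands are named alphabetically: bipyridine before isothiocyanato.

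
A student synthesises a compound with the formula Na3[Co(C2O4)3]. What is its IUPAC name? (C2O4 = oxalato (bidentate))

sodium trioxalatocobaltate(III)

The 3 sodium counter-ions carry a total charge of +3, so each complex ion is 3−.
Ligand charges: 3×oxalato (-2 each); total -6. So Co + (-6) = 3−, giving Co = +3.
The complex ion is anionic, so cobalt takes the -ate form cobaltate(III).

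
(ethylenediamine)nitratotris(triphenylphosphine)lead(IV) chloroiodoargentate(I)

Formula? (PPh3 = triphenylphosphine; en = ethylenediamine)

Cation [Pb…]: ligand charges -1, Pb(IV) ⇒ ion charge 3+.
Anion [Ag…]: ligand charges -2, Ag(I) ⇒ ion charge 1−.

[Pb(en)(NO3)(PPh3)3][AgClI]3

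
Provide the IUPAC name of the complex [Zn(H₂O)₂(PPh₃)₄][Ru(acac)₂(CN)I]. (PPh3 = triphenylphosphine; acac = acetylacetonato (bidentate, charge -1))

diaquatetrakis(triphenylphosphine)zinc(II) bis(acetylacetonato)cyanoiodoruthenate(II)

Zinc is always +2 in its complexes; the cation's ligand charges sum to 0, so the complex cation is 2+.
A 1:1 salt means the anion carries the equal and opposite charge, 2−.
Anion: ligand charges sum to -4; for the ion to be 2−, Ru = +2.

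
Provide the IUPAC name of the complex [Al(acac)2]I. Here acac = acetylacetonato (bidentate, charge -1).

The 1 iodide counter-ion carries a total charge of -1, so each complex ion is 1+.
Ligand charges: 2×acetylacetonato (-1 each); total -2. So Al + (-2) = 1+, giving Al = +3.

bis(acetylacetonato)aluminium(III) iodide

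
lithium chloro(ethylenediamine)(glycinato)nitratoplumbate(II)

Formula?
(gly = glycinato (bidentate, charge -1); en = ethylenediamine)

Li[PbCl(en)(gly)(NO3)]

Ligands: 1 nitrato (NO3, -1), 1 glycinato (gly, -1), 1 chloro (Cl, -1), 1 ethylenediamine (en, neutral). Ligand charge sum = -3.
Charge balance with lithium (+1) requires 1 complex ion per 1 lithium.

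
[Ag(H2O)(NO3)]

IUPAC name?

aquanitratosilver(I)

There is no counter-ion, so the complex is neutral overall.
Ligand charges: 1×aqua (neutral), 1×nitrato (-1 each); total -1. So Ag + (-1) = 0, giving Ag = +1.
Ligands are named alphabetically: aqua before nitrato.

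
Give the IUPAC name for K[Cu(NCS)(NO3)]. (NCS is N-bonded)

potassium isothiocyanatonitratocuprate(I)

The 1 potassium counter-ion carries a total charge of +1, so each complex ion is 1−.
Ligand charges: 1×nitrato (-1 each), 1×isothiocyanato (-1 each); total -2. So Cu + (-2) = 1−, giving Cu = +1.
Ligands are named alphabetically: isothiocyanato before nitrato.
The complex ion is anionic, so copper takes the -ate form cuprate(I).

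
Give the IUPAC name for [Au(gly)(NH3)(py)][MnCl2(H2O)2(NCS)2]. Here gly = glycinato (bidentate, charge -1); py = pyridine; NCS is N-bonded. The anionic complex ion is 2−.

ammine(glycinato)(pyridine)gold(III) diaquadichlorodiisothiocyanatomanganate(II)

Both ions are complex: the cation is named first with the plain metal name, the anion second with the -ate form; each ion's ligands are alphabetised independently.
The complex anion is given as 2−; its ligand charges sum to -4, so Mn = +2.
A 1:1 salt means the cation carries the equal and opposite charge, 2+.
Cation: ligand charges sum to -1; for the ion to be 2+, Au = +3.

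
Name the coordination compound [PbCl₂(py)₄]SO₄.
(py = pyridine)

The 1 sulfate counter-ion carries a total charge of -2, so each complex ion is 2+.
Ligand charges: 2×chloro (-1 each), 4×pyridine (neutral); total -2. So Pb + (-2) = 2+, giving Pb = +4.
Ligands are named alphabetically: chloro before pyridine.

dichlorotetrakis(pyridine)lead(IV) sulfate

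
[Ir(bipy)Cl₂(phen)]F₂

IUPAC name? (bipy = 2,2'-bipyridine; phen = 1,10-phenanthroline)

(2,2'-bipyridine)dichloro(1,10-phenanthroline)iridium(IV) fluoride

The 2 fluoride counter-ions carry a total charge of -2, so each complex ion is 2+.
Ligand charges: 2×chloro (-1 each), 1×2,2'-bipyridine (neutral), 1×1,10-phenanthroline (neutral); total -2. So Ir + (-2) = 2+, giving Ir = +4.
Ligands are named alphabetically: bipyridine before chloro before phenanthroline.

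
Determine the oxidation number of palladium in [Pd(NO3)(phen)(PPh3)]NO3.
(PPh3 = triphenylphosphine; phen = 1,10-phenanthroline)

1 nitrate outside the brackets (-1 each) → the complex ion is 1+.
Ligand charges: 1×PPh3 neutral; 1×phen neutral; 1×NO3 = -1; sum -1.
Pd + (-1) = 1+ ⇒ Pd is +2.

+2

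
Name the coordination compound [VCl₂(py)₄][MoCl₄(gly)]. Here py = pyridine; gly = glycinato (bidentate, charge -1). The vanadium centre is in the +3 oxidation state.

dichlorotetrakis(pyridine)vanadium(III) tetrachloro(glycinato)molybdate(IV)

V is given as +3; the cation's ligand charges sum to -2, so the complex cation is 1+.
A 1:1 salt means the anion carries the equal and opposite charge, 1−.
Anion: ligand charges sum to -5; for the ion to be 1−, Mo = +4.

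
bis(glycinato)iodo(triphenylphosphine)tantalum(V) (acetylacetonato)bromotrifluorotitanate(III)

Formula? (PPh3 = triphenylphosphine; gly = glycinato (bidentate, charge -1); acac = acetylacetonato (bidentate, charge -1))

[Ta(gly)2I(PPh3)][Ti(acac)BrF3]

Cation [Ta…]: ligand charges -3, Ta(V) ⇒ ion charge 2+.
Anion [Ti…]: ligand charges -5, Ti(III) ⇒ ion charge 2−.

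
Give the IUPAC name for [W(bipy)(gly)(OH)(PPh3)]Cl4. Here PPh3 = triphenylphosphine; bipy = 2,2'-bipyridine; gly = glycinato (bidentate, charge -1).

(2,2'-bipyridine)(glycinato)hydroxo(triphenylphosphine)tungsten(VI) chloride

The 4 chloride counter-ions carry a total charge of -4, so each complex ion is 4+.
Ligand charges: 1×triphenylphosphine (neutral), 1×hydroxo (-1 each), 1×2,2'-bipyridine (neutral), 1×glycinato (-1 each); total -2. So W + (-2) = 4+, giving W = +6.
Ligands are named alphabetically: bipyridine before glycinato before hydroxo before triphenylphosphine.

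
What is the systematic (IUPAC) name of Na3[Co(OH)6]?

The 3 sodium counter-ions carry a total charge of +3, so each complex ion is 3−.
Ligand charges: 6×hydroxo (-1 each); total -6. So Co + (-6) = 3−, giving Co = +3.
The complex ion is anionic, so cobalt takes the -ate form cobaltate(III).

sodium hexahydroxocobaltate(III)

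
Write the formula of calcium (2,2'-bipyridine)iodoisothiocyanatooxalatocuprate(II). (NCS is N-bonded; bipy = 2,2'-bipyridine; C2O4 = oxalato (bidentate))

Ca[Cu(bipy)(C2O4)I(NCS)]

Ligands: 1 isothiocyanato (NCS, -1), 1 2,2'-bipyridine (bipy, neutral), 1 oxalato (C2O4, -2), 1 iodo (I, -1). Ligand charge sum = -4.
With Cu in oxidation state +2, the complex ion is [Cu...]^2−.
Charge balance with calcium (+2) requires 1 complex ion per 1 calcium.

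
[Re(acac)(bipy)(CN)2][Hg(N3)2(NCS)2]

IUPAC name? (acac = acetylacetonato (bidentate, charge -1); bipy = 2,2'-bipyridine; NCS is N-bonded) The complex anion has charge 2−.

(acetylacetonato)(2,2'-bipyridine)dicyanorhenium(V) diazidodiisothiocyanatomercurate(II)

The complex anion is given as 2−; its ligand charges sum to -4, so Hg = +2.
A 1:1 salt means the cation carries the equal and opposite charge, 2+.
Cation: ligand charges sum to -3; for the ion to be 2+, Re = +5.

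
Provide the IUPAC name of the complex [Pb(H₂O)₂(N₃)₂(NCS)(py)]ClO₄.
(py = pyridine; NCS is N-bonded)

diaquadiazidoisothiocyanato(pyridine)lead(IV) perchlorate

The 1 perchlorate counter-ion carries a total charge of -1, so each complex ion is 1+.
Ligand charges: 1×pyridine (neutral), 2×aqua (neutral), 1×isothiocyanato (-1 each), 2×azido (-1 each); total -3. So Pb + (-3) = 1+, giving Pb = +4.
Ligands are named alphabetically: aqua before azido before isothiocyanato before pyridine.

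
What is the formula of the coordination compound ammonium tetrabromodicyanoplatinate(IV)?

(NH4)2[PtBr4(CN)2]

Ligands: 4 bromo (Br, -1), 2 cyano (CN, -1). Ligand charge sum = -6.
Charge balance with ammonium (+1) requires 1 complex ion per 2 ammonium.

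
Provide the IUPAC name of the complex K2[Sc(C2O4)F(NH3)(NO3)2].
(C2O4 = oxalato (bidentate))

The 2 potassium counter-ions carry a total charge of +2, so each complex ion is 2−.
Ligand charges: 1×fluoro (-1 each), 1×oxalato (-2 each), 2×nitrato (-1 each), 1×ammine (neutral); total -5. So Sc + (-5) = 2−, giving Sc = +3.
The complex ion is anionic, so scandium takes the -ate form scandate(III).

potassium amminefluorodinitratooxalatoscandate(III)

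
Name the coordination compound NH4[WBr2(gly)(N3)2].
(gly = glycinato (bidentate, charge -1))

ammonium diazidodibromo(glycinato)tungstate(IV)

The 1 ammonium counter-ion carries a total charge of +1, so each complex ion is 1−.
Ligand charges: 1×glycinato (-1 each), 2×bromo (-1 each), 2×azido (-1 each); total -5. So W + (-5) = 1−, giving W = +4.
Ligands are named alphabetically: azido before bromo before glycinato.
The complex ion is anionic, so tungsten takes the -ate form tungstate(IV).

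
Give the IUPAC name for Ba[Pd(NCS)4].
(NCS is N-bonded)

The 1 barium counter-ion carries a total charge of +2, so each complex ion is 2−.
Ligand charges: 4×isothiocyanato (-1 each); total -4. So Pd + (-4) = 2−, giving Pd = +2.
The complex ion is anionic, so palladium takes the -ate form palladate(II).

barium tetraisothiocyanatopalladate(II)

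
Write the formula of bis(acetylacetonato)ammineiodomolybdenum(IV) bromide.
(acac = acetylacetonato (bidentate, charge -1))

Ligands: 2 acetylacetonato (acac, -1), 1 iodo (I, -1), 1 ammine (NH3, neutral). Ligand charge sum = -3.
With Mo in oxidation state +4, the complex ion is [Mo...]^1+.
Charge balance with bromide (-1) requires 1 complex ion per 1 bromide.

[Mo(acac)2I(NH3)]Br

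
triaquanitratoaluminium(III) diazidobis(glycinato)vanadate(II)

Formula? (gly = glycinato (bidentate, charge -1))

Cation [Al…]: ligand charges -1, Al(III) ⇒ ion charge 2+.
Anion [V…]: ligand charges -4, V(II) ⇒ ion charge 2−.
One 2+ cation balances one 2− anion.

[Al(H2O)3(NO3)][V(gly)2(N3)2]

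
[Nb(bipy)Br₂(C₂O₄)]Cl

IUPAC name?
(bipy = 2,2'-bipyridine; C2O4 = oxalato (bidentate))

The 1 chloride counter-ion carries a total charge of -1, so each complex ion is 1+.
Ligand charges: 1×2,2'-bipyridine (neutral), 1×oxalato (-2 each), 2×bromo (-1 each); total -4. So Nb + (-4) = 1+, giving Nb = +5.
Ligands are named alphabetically: bipyridine before bromo before oxalato.

(2,2'-bipyridine)dibromooxalatoniobium(V) chloride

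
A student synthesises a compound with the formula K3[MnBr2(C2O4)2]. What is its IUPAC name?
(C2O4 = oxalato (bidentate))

The 3 potassium counter-ions carry a total charge of +3, so each complex ion is 3−.
Ligand charges: 2×bromo (-1 each), 2×oxalato (-2 each); total -6. So Mn + (-6) = 3−, giving Mn = +3.
Ligands are named alphabetically: bromo before oxalato.
The complex ion is anionic, so manganese takes the -ate form manganate(III).

potassium dibromodioxalatomanganate(III)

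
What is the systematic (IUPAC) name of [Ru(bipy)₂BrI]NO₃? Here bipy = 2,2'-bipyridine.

The 1 nitrate counter-ion carries a total charge of -1, so each complex ion is 1+.
Ligand charges: 1×bromo (-1 each), 2×2,2'-bipyridine (neutral), 1×iodo (-1 each); total -2. So Ru + (-2) = 1+, giving Ru = +3.
Ligands are named alphabetically: bipyridine before bromo before iodo.

bis(2,2'-bipyridine)bromoiodoruthenium(III) nitrate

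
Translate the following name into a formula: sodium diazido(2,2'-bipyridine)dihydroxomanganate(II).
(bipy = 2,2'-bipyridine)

Na2[Mn(bipy)(N3)2(OH)2]

Ligands: 2 hydroxo (OH, -1), 2 azido (N3, -1), 1 2,2'-bipyridine (bipy, neutral). Ligand charge sum = -4.
With Mn in oxidation state +2, the complex ion is [Mn...]^2−.
Charge balance with sodium (+1) requires 1 complex ion per 2 sodium.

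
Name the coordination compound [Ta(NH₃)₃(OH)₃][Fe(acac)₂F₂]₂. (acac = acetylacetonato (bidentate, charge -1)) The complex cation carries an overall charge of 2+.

The complex cation is given as 2+; its ligand charges sum to -3, so Ta = +5.
With 2 anions per cation, each anion must be 2/2 = 1−.
Anion: ligand charges sum to -4; for the ion to be 1−, Fe = +3.

triamminetrihydroxotantalum(V) bis(acetylacetonato)difluoroferrate(III)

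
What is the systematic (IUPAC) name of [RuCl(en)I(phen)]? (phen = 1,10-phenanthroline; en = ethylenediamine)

There is no counter-ion, so the complex is neutral overall.
Ligand charges: 1×chloro (-1 each), 1×iodo (-1 each), 1×1,10-phenanthroline (neutral), 1×ethylenediamine (neutral); total -2. So Ru + (-2) = 0, giving Ru = +2.
Ligands are named alphabetically: chloro before ethylenediamine before iodo before phenanthroline.

chloro(ethylenediamine)iodo(1,10-phenanthroline)ruthenium(II)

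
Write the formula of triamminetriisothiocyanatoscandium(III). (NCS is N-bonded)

[Sc(NCS)3(NH3)3]

Ligands: 3 isothiocyanato (NCS, -1), 3 ammine (NH3, neutral). Ligand charge sum = -3.
With Sc in oxidation state +3, the complex ion is [Sc...].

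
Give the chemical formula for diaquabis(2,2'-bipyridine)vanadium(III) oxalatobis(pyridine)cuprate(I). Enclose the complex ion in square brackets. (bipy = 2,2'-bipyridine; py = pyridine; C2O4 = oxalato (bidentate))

[V(bipy)2(H2O)2][Cu(C2O4)(py)2]3

Cation [V…]: ligand charges 0, V(III) ⇒ ion charge 3+.
Anion [Cu…]: ligand charges -2, Cu(I) ⇒ ion charge 1−.
One 3+ cation requires 3 of the 1− anion.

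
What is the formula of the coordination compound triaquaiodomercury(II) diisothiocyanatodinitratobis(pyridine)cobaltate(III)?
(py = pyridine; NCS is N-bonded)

[Hg(H2O)3I][Co(NCS)2(NO3)2(py)2]

Cation [Hg…]: ligand charges -1, Hg(II) ⇒ ion charge 1+.
Anion [Co…]: ligand charges -4, Co(III) ⇒ ion charge 1−.
One 1+ cation balances one 1− anion.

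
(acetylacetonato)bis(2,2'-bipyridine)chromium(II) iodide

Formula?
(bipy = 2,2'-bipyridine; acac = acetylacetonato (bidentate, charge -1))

Ligands: 2 2,2'-bipyridine (bipy, neutral), 1 acetylacetonato (acac, -1). Ligand charge sum = -1.
With Cr in oxidation state +2, the complex ion is [Cr...]^1+.
Charge balance with iodide (-1) requires 1 complex ion per 1 iodide.

[Cr(acac)(bipy)2]I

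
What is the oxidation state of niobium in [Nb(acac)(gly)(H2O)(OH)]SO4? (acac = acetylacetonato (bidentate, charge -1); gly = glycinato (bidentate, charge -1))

+5

1 sulfate outside the brackets (-2 each) → the complex ion is 2+.
Ligand charges: 1×acac = -1; 1×OH = -1; 1×H2O neutral; 1×gly = -1; sum -3.
Nb + (-3) = 2+ ⇒ Nb is +5.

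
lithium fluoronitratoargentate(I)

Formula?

Li[AgF(NO3)]

Ligands: 1 nitrato (NO3, -1), 1 fluoro (F, -1). Ligand charge sum = -2.
Charge balance with lithium (+1) requires 1 complex ion per 1 lithium.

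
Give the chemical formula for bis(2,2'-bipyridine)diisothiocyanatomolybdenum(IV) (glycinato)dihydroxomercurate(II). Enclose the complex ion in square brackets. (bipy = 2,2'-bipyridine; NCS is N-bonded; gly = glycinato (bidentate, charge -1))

[Mo(bipy)2(NCS)2][Hg(gly)(OH)2]2

Cation [Mo…]: ligand charges -2, Mo(IV) ⇒ ion charge 2+.
Anion [Hg…]: ligand charges -3, Hg(II) ⇒ ion charge 1−.
One 2+ cation requires 2 of the 1− anion.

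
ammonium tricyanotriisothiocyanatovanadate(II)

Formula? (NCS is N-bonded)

Ligands: 3 isothiocyanato (NCS, -1), 3 cyano (CN, -1). Ligand charge sum = -6.
With V in oxidation state +2, the complex ion is [V...]^4−.
Charge balance with ammonium (+1) requires 1 complex ion per 4 ammonium.

(NH4)4[V(CN)3(NCS)3]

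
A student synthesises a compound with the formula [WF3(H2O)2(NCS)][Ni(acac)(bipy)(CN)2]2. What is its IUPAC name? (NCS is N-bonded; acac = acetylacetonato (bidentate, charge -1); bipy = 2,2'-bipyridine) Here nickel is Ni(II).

Ni is given as +2; the anion's ligand charges sum to -3, so the complex anion is 1−.
With 2 anions per cation, the cation must be 2×1 = 2+.
Cation: ligand charges sum to -4; for the ion to be 2+, W = +6.

diaquatrifluoroisothiocyanatotungsten(VI) (acetylacetonato)(2,2'-bipyridine)dicyanonickelate(II)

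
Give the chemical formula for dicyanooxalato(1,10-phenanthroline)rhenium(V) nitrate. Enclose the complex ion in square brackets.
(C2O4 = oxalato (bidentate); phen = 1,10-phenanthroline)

[Re(C2O4)(CN)2(phen)]NO3

Ligands: 1 oxalato (C2O4, -2), 2 cyano (CN, -1), 1 1,10-phenanthroline (phen, neutral). Ligand charge sum = -4.
With Re in oxidation state +5, the complex ion is [Re...]^1+.
Charge balance with nitrate (-1) requires 1 complex ion per 1 nitrate.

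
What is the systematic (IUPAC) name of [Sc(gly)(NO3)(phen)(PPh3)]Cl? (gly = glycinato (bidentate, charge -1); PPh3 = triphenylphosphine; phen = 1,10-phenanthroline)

(glycinato)nitrato(1,10-phenanthroline)(triphenylphosphine)scandium(III) chloride

The 1 chloride counter-ion carries a total charge of -1, so each complex ion is 1+.
Ligand charges: 1×glycinato (-1 each), 1×triphenylphosphine (neutral), 1×1,10-phenanthroline (neutral), 1×nitrato (-1 each); total -2. So Sc + (-2) = 1+, giving Sc = +3.
Ligands are named alphabetically: glycinato before nitrato before phenanthroline before triphenylphosphine.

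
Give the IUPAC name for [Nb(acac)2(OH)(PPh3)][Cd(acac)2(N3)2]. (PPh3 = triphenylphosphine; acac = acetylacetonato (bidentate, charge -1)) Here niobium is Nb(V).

bis(acetylacetonato)hydroxo(triphenylphosphine)niobium(V) bis(acetylacetonato)diazidocadmate(II)

Both ions are complex: the cation is named first with the plain metal name, the anion second with the -ate form; each ion's ligands are alphabetised independently.
Nb is given as +5; the cation's ligand charges sum to -3, so the complex cation is 2+.
A 1:1 salt means the anion carries the equal and opposite charge, 2−.
Anion: ligand charges sum to -4; for the ion to be 2−, Cd = +2.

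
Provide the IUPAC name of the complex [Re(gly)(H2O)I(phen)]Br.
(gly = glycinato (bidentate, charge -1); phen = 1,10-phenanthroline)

aqua(glycinato)iodo(1,10-phenanthroline)rhenium(III) bromide

The 1 bromide counter-ion carries a total charge of -1, so each complex ion is 1+.
Ligand charges: 1×iodo (-1 each), 1×glycinato (-1 each), 1×1,10-phenanthroline (neutral), 1×aqua (neutral); total -2. So Re + (-2) = 1+, giving Re = +3.
Ligands are named alphabetically: aqua before glycinato before iodo before phenanthroline.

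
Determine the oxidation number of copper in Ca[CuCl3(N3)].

+2

1 calcium outside the brackets (+2 each) → the complex ion is 2−.
Ligand charges: 3×Cl = -3; 1×N3 = -1; sum -4.
Cu + (-4) = 2− ⇒ Cu is +2.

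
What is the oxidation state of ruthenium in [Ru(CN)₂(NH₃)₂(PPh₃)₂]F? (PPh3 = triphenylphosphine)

+3

1 fluoride outside the brackets (-1 each) → the complex ion is 1+.
Ligand charges: 2×NH3 neutral; 2×CN = -2; 2×PPh3 neutral; sum -2.
Ru + (-2) = 1+ ⇒ Ru is +3.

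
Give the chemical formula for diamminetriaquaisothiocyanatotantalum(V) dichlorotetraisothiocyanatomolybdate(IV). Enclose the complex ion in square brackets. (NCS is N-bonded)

Cation [Ta…]: ligand charges -1, Ta(V) ⇒ ion charge 4+.
Anion [Mo…]: ligand charges -6, Mo(IV) ⇒ ion charge 2−.

[Ta(H2O)3(NCS)(NH3)2][MoCl2(NCS)4]2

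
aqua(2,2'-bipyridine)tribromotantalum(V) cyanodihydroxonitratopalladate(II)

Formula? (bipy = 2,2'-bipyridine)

[Ta(bipy)Br3(H2O)][Pd(CN)(NO3)(OH)2]

Cation [Ta…]: ligand charges -3, Ta(V) ⇒ ion charge 2+.
Anion [Pd…]: ligand charges -4, Pd(II) ⇒ ion charge 2−.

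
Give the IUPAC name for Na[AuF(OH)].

The 1 sodium counter-ion carries a total charge of +1, so each complex ion is 1−.
Ligand charges: 1×hydroxo (-1 each), 1×fluoro (-1 each); total -2. So Au + (-2) = 1−, giving Au = +1.
The complex ion is anionic, so gold takes the -ate form aurate(I).

sodium fluorohydroxoaurate(I)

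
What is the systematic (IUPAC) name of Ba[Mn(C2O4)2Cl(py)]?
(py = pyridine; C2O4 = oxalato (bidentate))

The 1 barium counter-ion carries a total charge of +2, so each complex ion is 2−.
Ligand charges: 1×chloro (-1 each), 1×pyridine (neutral), 2×oxalato (-2 each); total -5. So Mn + (-5) = 2−, giving Mn = +3.
The complex ion is anionic, so manganese takes the -ate form manganate(III).

barium chlorodioxalato(pyridine)manganate(III)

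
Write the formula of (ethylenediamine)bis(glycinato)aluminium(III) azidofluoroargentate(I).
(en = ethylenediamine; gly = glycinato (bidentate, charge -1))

Cation [Al…]: ligand charges -2, Al(III) ⇒ ion charge 1+.
Anion [Ag…]: ligand charges -2, Ag(I) ⇒ ion charge 1−.

[Al(en)(gly)2][AgF(N3)]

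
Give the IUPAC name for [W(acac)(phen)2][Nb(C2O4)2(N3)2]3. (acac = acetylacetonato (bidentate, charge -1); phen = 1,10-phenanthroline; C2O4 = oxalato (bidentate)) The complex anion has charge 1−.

(acetylacetonato)bis(1,10-phenanthroline)tungsten(IV) diazidodioxalatoniobate(V)

Both ions are complex: the cation is named first with the plain metal name, the anion second with the -ate form; each ion's ligands are alphabetised independently.
The complex anion is given as 1−; its ligand charges sum to -6, so Nb = +5.
With 3 anions per cation, the cation must be 3×1 = 3+.
Cation: ligand charges sum to -1; for the ion to be 3+, W = +4.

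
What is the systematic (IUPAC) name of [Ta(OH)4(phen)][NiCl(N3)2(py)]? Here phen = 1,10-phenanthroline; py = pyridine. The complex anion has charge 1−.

Both ions are complex: the cation is named first with the plain metal name, the anion second with the -ate form; each ion's ligands are alphabetised independently.
The complex anion is given as 1−; its ligand charges sum to -3, so Ni = +2.
A 1:1 salt means the cation carries the equal and opposite charge, 1+.
Cation: ligand charges sum to -4; for the ion to be 1+, Ta = +5.

tetrahydroxo(1,10-phenanthroline)tantalum(V) diazidochloro(pyridine)nickelate(II)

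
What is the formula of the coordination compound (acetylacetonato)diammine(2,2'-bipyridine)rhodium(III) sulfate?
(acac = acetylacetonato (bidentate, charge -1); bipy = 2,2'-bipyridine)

Ligands: 1 acetylacetonato (acac, -1), 2 ammine (NH3, neutral), 1 2,2'-bipyridine (bipy, neutral). Ligand charge sum = -1.
Charge balance with sulfate (-2) requires 1 complex ion per 1 sulfate.

[Rh(acac)(bipy)(NH3)2]SO4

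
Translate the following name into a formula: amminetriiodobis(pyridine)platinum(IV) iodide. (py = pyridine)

Ligands: 3 iodo (I, -1), 2 pyridine (py, neutral), 1 ammine (NH3, neutral). Ligand charge sum = -3.
With Pt in oxidation state +4, the complex ion is [Pt...]^1+.
Charge balance with iodide (-1) requires 1 complex ion per 1 iodide.

[PtI3(NH3)(py)2]I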